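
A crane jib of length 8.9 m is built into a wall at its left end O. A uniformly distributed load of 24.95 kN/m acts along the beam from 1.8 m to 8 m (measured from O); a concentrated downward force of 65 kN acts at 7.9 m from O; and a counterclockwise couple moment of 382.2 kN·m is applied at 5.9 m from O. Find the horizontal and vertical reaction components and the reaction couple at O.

Resultant of the distributed load: 24.95 × 6.2 = 154.69 kN at 4.9 m from O.
ΣF_x = 0: O_x = 0.
ΣF_y = 0: O_y − 24.95·6.2 − 65 = 0 → O_y = 219.7 kN.
ΣM about O: M_O − (24.95·6.2)·4.9 − 65·7.9 + 382.2 = 0 → M_O = 889.3 kN·m.

O_x = 0, O_y = 219.7 kN, M_O = 889.3 kN·m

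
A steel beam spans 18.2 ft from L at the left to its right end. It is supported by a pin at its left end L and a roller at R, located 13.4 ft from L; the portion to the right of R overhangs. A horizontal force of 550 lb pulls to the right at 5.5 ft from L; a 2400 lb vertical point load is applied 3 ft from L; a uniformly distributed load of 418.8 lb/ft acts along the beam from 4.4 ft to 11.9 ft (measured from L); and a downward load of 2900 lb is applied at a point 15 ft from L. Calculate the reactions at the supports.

L_x = -550.0 lb, L_y = 2747 lb, R_y = 5694 lb

Resultant of the distributed load: 418.8 × 7.5 = 3141 lb at 8.15 ft from L.
Taking moments about L: R_y·13.4 − 2400·3 − (418.8·7.5)·8.15 − 2900·15 = 0 → R_y = 76299.15/13.4 = 5693.97 ≈ 5694 lb.
ΣF_y = 0: L_y + 5693.97 − 2400 − 418.8·7.5 − 2900 = 0 → L_y = 2747 lb.
ΣF_x = 0: L_x + 550 = 0 → L_x = -550.0 lb.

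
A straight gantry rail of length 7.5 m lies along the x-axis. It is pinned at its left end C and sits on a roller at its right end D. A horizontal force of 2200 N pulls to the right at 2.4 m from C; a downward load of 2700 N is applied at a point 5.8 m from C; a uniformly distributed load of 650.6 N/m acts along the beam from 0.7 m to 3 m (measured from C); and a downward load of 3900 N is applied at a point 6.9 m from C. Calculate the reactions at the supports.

Resultant of the distributed load: 650.6 × 2.3 = 1496.38 N at 1.85 m from C.
Moments about C: D_y·7.5 − 2700·5.8 − (650.6·2.3)·1.85 − 3900·6.9 = 0 → D_y = 45338.303/7.5 = 6045.11 ≈ 6045 N.
ΣF_y = 0: C_y + 6045.11 − 2700 − 650.6·2.3 − 3900 = 0 → C_y = 2051 N.
ΣF_x = 0: C_x + 2200 = 0 → C_x = -2200 N.

C_x = -2200 N, C_y = 2051 N, D_y = 6045 N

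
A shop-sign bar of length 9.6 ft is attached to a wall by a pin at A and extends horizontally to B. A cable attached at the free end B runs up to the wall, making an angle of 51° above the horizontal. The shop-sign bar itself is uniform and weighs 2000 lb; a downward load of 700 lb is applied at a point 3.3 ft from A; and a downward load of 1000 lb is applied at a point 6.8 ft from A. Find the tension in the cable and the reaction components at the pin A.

ΣM about A: T·sin51°·9.6 − 2000·4.8 − 700·3.3 − 1000·6.8 = 0 → T = 18710/(9.6·0.777146) = 2507.84 ≈ 2508 lb.
ΣF_x = 0: A_x − T·cos51° = 0 → A_x = 2507.84 × 0.62932 = 1578 lb.
ΣF_y = 0: A_y + T·sin51° − 2000 − 700 − 1000 = 0 → A_y = 3700 − 2507.84 × 0.777146 = 1751 lb.

T = 2508 lb, A_x = 1578 lb, A_y = 1751 lb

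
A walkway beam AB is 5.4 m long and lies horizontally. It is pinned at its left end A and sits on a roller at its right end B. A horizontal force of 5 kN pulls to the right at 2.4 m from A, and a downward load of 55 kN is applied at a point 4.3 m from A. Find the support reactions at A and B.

A_x = -5.000 kN, A_y = 11.20 kN, B_y = 43.80 kN

Taking moments about A: B_y·5.4 − 55·4.3 = 0 → B_y = 236.5/5.4 = 43.7963 ≈ 43.80 kN.
ΣF_y = 0: A_y + 43.7963 − 55 = 0 → A_y = 11.20 kN.
ΣF_x = 0: A_x + 5 = 0 → A_x = -5.000 kN.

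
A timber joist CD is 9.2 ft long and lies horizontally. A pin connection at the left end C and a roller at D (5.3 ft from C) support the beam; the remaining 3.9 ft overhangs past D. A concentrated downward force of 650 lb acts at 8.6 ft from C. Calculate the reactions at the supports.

C_x = 0, C_y = -404.7 lb, D_y = 1055 lb

Taking moments about C: D_y·5.3 − 650·8.6 = 0 → D_y = 5590/5.3 = 1054.72 ≈ 1055 lb.
ΣF_y = 0: C_y + 1054.72 − 650 = 0 → C_y = -404.7 lb.
ΣF_x = 0: no horizontal applied forces, so C_x = 0.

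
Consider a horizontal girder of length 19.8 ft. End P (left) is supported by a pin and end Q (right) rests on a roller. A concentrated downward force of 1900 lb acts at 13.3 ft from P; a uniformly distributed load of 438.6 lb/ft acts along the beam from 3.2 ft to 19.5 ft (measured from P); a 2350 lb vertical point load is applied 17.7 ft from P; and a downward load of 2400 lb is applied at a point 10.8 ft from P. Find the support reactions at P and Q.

Resultant of the distributed load: 438.6 × 16.3 = 7149.18 lb at 11.35 ft from P.
ΣM about P: Q_y·19.8 − 1900·13.3 − (438.6·16.3)·11.35 − 2350·17.7 − 2400·10.8 = 0 → Q_y = 173928.193/19.8 = 8784.25 ≈ 8784 lb.
ΣF_y = 0: P_y + 8784.25 − 1900 − 438.6·16.3 − 2350 − 2400 = 0 → P_y = 5015 lb.
ΣF_x = 0: no horizontal applied forces, so P_x = 0.

P_x = 0, P_y = 5015 lb, Q_y = 8784 lb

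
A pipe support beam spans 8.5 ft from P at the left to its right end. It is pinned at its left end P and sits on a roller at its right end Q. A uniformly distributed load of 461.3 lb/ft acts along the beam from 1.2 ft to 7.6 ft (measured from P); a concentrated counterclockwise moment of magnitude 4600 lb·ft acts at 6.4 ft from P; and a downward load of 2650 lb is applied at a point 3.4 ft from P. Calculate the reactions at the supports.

P_x = 0, P_y = 3555 lb, Q_y = 2047 lb

Resultant of the distributed load: 461.3 × 6.4 = 2952.32 lb at 4.4 ft from P.
Moments about P: Q_y·8.5 − (461.3·6.4)·4.4 + 4600 − 2650·3.4 = 0 → Q_y = 17400.208/8.5 = 2047.08 ≈ 2047 lb.
ΣF_y = 0: P_y + 2047.08 − 461.3·6.4 − 2650 = 0 → P_y = 3555 lb.
ΣF_x = 0: no horizontal applied forces, so P_x = 0.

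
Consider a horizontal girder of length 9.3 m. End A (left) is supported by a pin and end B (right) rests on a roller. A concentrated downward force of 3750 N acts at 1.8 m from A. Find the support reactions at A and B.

ΣM about A: B_y·9.3 − 3750·1.8 = 0 → B_y = 6750/9.3 = 725.806 ≈ 725.8 N.
ΣF_y = 0: A_y + 725.806 − 3750 = 0 → A_y = 3024 N.
ΣF_x = 0: no horizontal applied forces, so A_x = 0.

A_x = 0, A_y = 3024 N, B_y = 725.8 N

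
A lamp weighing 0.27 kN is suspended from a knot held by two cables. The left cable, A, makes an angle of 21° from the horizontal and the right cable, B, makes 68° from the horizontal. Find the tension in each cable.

ΣF_x = 0: −T_A·cos21° + T_B·cos68° = 0 → T_B = 2.49216·T_A.
ΣF_y = 0: T_A·sin21° + T_B·sin68° = 0.27.
Substitute: T_A·(0.358368 + 2.49216·0.927184) = 0.27 → T_A = 0.101159 ≈ 0.1012 kN.
Then T_B = 2.49216 × 0.101159 = 0.2521 kN.

T_A = 0.1012 kN, T_B = 0.2521 kN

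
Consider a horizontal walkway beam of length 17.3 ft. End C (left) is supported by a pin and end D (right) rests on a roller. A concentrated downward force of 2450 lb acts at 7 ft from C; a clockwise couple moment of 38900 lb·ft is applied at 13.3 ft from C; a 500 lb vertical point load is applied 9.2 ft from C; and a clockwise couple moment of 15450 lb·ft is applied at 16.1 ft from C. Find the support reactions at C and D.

C_x = 0, C_y = -1449 lb, D_y = 4399 lb

Taking moments about C: D_y·17.3 − 2450·7 − 38900 − 500·9.2 − 15450 = 0 → D_y = 76100/17.3 = 4398.84 ≈ 4399 lb.
ΣF_y = 0: C_y + 4398.84 − 2450 − 500 = 0 → C_y = -1449 lb.
ΣF_x = 0: no horizontal applied forces, so C_x = 0.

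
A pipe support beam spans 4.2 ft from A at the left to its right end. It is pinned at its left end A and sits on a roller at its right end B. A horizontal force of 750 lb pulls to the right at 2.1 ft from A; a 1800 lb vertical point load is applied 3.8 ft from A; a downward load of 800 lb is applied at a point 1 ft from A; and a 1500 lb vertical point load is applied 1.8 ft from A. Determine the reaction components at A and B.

Taking moments about A: B_y·4.2 − 1800·3.8 − 800·1 − 1500·1.8 = 0 → B_y = 10340/4.2 = 2461.9 ≈ 2462 lb.
ΣF_y = 0: A_y + 2461.9 − 1800 − 800 − 1500 = 0 → A_y = 1638 lb.
ΣF_x = 0: A_x + 750 = 0 → A_x = -750.0 lb.

A_x = -750.0 lb, A_y = 1638 lb, B_y = 2462 lb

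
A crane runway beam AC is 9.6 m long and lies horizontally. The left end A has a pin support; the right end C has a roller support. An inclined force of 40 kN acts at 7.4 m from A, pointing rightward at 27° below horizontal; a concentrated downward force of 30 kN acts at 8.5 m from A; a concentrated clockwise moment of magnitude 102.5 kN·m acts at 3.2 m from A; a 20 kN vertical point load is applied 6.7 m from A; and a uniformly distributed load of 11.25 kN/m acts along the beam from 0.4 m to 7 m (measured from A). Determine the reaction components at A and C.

Resultant of the distributed load: 11.25 × 6.6 = 74.25 kN at 3.7 m from A.
Taking moments about A: C_y·9.6 − 40·sin27°·7.4 − 30·8.5 − 102.5 − 20·6.7 − (11.25·6.6)·3.7 = 0 → C_y = 900.606/9.6 = 93.8131 ≈ 93.81 kN.
ΣF_y = 0: A_y + 93.8131 − 40·sin27° − 30 − 20 − 11.25·6.6 = 0 → A_y = 48.60 kN.
ΣF_x = 0: A_x + 40·cos27° = 0 → A_x = -35.64 kN.

A_x = -35.64 kN, A_y = 48.60 kN, C_y = 93.81 kN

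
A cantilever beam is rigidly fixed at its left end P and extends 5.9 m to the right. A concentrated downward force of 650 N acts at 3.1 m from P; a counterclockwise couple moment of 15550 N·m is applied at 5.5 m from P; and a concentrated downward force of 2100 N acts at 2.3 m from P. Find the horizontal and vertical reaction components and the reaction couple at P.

P_x = 0, P_y = 2750 N, M_P = -8705 N·m

ΣF_x = 0: P_x = 0.
ΣF_y = 0: P_y − 650 − 2100 = 0 → P_y = 2750 N.
ΣM about P: M_P − 650·3.1 + 15550 − 2100·2.3 = 0 → M_P = -8705 N·m.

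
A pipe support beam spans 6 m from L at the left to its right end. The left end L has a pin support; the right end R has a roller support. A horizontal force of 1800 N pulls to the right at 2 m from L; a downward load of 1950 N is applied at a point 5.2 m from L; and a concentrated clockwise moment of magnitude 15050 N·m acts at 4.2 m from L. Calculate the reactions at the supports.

L_x = -1800 N, L_y = -2248 N, R_y = 4198 N

Moments about L: R_y·6 − 1950·5.2 − 15050 = 0 → R_y = 25190/6 = 4198.33 ≈ 4198 N.
ΣF_y = 0: L_y + 4198.33 − 1950 = 0 → L_y = -2248 N.
ΣF_x = 0: L_x + 1800 = 0 → L_x = -1800 N.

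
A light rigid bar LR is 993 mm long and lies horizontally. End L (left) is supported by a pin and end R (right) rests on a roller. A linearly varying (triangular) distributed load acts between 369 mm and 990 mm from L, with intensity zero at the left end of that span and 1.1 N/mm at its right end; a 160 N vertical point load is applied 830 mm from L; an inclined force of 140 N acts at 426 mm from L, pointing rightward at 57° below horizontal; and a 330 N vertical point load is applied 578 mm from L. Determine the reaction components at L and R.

Resultant of the triangular load: ½ × 1.1 × 621 = 341.55 N, acting at 783 mm from L (one-third of the span from the peak).
Taking moments about L: R_y·993 − (½·1.1·621)·783 − 160·830 − 140·sin57°·426 − 330·578 = 0 → R_y = 640992/993 = 645.511 ≈ 645.5 N.
ΣF_y = 0: L_y + 645.511 − ½·1.1·621 − 160 − 140·sin57° − 330 = 0 → L_y = 303.5 N.
ΣF_x = 0: L_x + 140·cos57° = 0 → L_x = -76.25 N.

L_x = -76.25 N, L_y = 303.5 N, R_y = 645.5 N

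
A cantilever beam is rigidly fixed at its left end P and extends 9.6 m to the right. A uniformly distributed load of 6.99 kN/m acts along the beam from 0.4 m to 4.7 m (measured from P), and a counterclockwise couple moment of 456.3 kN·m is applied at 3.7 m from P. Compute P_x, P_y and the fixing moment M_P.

Resultant of the distributed load: 6.99 × 4.3 = 30.057 kN at 2.55 m from P.
ΣF_x = 0: P_x = 0.
ΣF_y = 0: P_y − 6.99·4.3 = 0 → P_y = 30.06 kN.
ΣM about P: M_P − (6.99·4.3)·2.55 + 456.3 = 0 → M_P = -379.7 kN·m.

P_x = 0, P_y = 30.06 kN, M_P = -379.7 kN·m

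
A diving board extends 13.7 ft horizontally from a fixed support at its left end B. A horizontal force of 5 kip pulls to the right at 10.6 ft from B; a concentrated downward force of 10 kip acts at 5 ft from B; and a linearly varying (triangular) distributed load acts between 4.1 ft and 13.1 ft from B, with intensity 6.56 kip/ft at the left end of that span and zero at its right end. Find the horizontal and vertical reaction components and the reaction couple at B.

B_x = -5.000 kip, B_y = 39.52 kip, M_B = 259.6 kip·ft

Resultant of the triangular load: ½ × 6.56 × 9 = 29.52 kip, acting at 7.1 ft from B (one-third of the span from the peak).
ΣF_x = 0: B_x + 5 = 0 → B_x = -5.000 kip.
ΣF_y = 0: B_y − 10 − ½·6.56·9 = 0 → B_y = 39.52 kip.
ΣM about B: M_B − 10·5 − (½·6.56·9)·7.1 = 0 → M_B = 259.6 kip·ft.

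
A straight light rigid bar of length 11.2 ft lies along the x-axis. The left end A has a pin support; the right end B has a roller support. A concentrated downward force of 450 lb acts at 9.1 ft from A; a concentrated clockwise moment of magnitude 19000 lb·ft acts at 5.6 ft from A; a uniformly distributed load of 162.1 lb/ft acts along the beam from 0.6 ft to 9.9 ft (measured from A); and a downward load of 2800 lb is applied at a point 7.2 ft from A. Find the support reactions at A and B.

A_x = 0, A_y = 188.8 lb, B_y = 4569 lb

Resultant of the distributed load: 162.1 × 9.3 = 1507.53 lb at 5.25 ft from A.
ΣM about A: B_y·11.2 − 450·9.1 − 19000 − (162.1·9.3)·5.25 − 2800·7.2 = 0 → B_y = 51169.5325/11.2 = 4568.71 ≈ 4569 lb.
ΣF_y = 0: A_y + 4568.71 − 450 − 162.1·9.3 − 2800 = 0 → A_y = 188.8 lb.
ΣF_x = 0: no horizontal applied forces, so A_x = 0.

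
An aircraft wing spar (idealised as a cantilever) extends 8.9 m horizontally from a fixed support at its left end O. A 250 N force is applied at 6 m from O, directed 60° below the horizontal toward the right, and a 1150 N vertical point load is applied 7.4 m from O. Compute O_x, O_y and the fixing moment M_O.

O_x = -125.0 N, O_y = 1367 N, M_O = 9809 N·m

ΣF_x = 0: O_x + 250·cos60° = 0 → O_x = -125.0 N.
ΣF_y = 0: O_y − 250·sin60° − 1150 = 0 → O_y = 1367 N.
ΣM about O: M_O − 250·sin60°·6 − 1150·7.4 = 0 → M_O = 9809 N·m.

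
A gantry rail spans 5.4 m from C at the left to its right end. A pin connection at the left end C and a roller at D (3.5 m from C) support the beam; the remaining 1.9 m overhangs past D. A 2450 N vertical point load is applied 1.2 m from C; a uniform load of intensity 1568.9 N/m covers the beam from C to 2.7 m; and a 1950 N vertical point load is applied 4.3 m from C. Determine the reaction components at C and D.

Resultant of the distributed load: 1568.9 × 2.7 = 4236.03 N at 1.35 m from C.
Taking moments about C: D_y·3.5 − 2450·1.2 − (1568.9·2.7)·1.35 − 1950·4.3 = 0 → D_y = 17043.6405/3.5 = 4869.61 ≈ 4870 N.
ΣF_y = 0: C_y + 4869.61 − 2450 − 1568.9·2.7 − 1950 = 0 → C_y = 3766 N.
ΣF_x = 0: no horizontal applied forces, so C_x = 0.

C_x = 0, C_y = 3766 N, D_y = 4870 N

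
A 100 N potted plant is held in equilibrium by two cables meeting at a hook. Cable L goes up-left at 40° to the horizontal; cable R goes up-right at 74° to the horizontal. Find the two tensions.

ΣF_x = 0: −T_L·cos40° + T_R·cos74° = 0 → T_R = 2.77917·T_L.
ΣF_y = 0: T_L·sin40° + T_R·sin74° = 100.
Substitute: T_L·(0.642788 + 2.77917·0.961262) = 100 → T_L = 30.1723 ≈ 30.17 N.
Then T_R = 2.77917 × 30.1723 = 83.85 N.

T_L = 30.17 N, T_R = 83.85 N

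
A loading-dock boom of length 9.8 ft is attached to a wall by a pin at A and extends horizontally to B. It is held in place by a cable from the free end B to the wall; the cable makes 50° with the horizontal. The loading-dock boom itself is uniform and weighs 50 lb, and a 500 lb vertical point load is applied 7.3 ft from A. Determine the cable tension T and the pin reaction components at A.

ΣM about A: T·sin50°·9.8 − 50·4.9 − 500·7.3 = 0 → T = 3895/(9.8·0.766044) = 518.833 ≈ 518.8 lb.
ΣF_x = 0: A_x − T·cos50° = 0 → A_x = 518.833 × 0.642788 = 333.5 lb.
ΣF_y = 0: A_y + T·sin50° − 50 − 500 = 0 → A_y = 550 − 518.833 × 0.766044 = 152.6 lb.

T = 518.8 lb, A_x = 333.5 lb, A_y = 152.6 lb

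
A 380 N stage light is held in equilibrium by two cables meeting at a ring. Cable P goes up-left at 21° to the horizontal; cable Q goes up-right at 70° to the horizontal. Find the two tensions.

ΣF_x = 0: −T_P·cos21° + T_Q·cos70° = 0 → T_Q = 2.72961·T_P.
ΣF_y = 0: T_P·sin21° + T_Q·sin70° = 380.
Substitute: T_P·(0.358368 + 2.72961·0.939693) = 380 → T_P = 129.987 ≈ 130.0 N.
Then T_Q = 2.72961 × 129.987 = 354.8 N.

T_P = 130.0 N, T_Q = 354.8 N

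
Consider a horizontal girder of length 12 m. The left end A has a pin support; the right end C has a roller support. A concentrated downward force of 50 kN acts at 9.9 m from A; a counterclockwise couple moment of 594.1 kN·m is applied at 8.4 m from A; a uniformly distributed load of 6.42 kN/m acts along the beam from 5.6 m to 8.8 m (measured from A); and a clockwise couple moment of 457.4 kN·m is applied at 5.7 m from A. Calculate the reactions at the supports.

Resultant of the distributed load: 6.42 × 3.2 = 20.544 kN at 7.2 m from A.
ΣM about A: C_y·12 − 50·9.9 + 594.1 − (6.42·3.2)·7.2 − 457.4 = 0 → C_y = 506.2168/12 = 42.1847 ≈ 42.18 kN.
ΣF_y = 0: A_y + 42.1847 − 50 − 6.42·3.2 = 0 → A_y = 28.36 kN.
ΣF_x = 0: no horizontal applied forces, so A_x = 0.

A_x = 0, A_y = 28.36 kN, C_y = 42.18 kN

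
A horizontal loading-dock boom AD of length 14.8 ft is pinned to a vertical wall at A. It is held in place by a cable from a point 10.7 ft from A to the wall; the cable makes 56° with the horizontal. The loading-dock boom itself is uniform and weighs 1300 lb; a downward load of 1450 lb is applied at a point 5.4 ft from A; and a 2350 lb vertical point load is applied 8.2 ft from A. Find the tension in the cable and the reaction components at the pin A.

ΣM about A: T·sin56°·10.7 − 1300·7.4 − 1450·5.4 − 2350·8.2 = 0 → T = 36720/(10.7·0.829038) = 4139.47 ≈ 4139 lb.
ΣF_x = 0: A_x − T·cos56° = 0 → A_x = 4139.47 × 0.559193 = 2315 lb.
ΣF_y = 0: A_y + T·sin56° − 1300 − 1450 − 2350 = 0 → A_y = 5100 − 4139.47 × 0.829038 = 1668 lb.

T = 4139 lb, A_x = 2315 lb, A_y = 1668 lb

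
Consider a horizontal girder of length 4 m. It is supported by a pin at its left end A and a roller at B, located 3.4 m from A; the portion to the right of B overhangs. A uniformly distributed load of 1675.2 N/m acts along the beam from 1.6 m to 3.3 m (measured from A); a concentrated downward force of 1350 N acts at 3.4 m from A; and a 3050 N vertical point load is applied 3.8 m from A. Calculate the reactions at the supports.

Resultant of the distributed load: 1675.2 × 1.7 = 2847.84 N at 2.45 m from A.
Moments about A: B_y·3.4 − (1675.2·1.7)·2.45 − 1350·3.4 − 3050·3.8 = 0 → B_y = 23157.208/3.4 = 6810.94 ≈ 6811 N.
ΣF_y = 0: A_y + 6810.94 − 1675.2·1.7 − 1350 − 3050 = 0 → A_y = 436.9 N.
ΣF_x = 0: no horizontal applied forces, so A_x = 0.

A_x = 0, A_y = 436.9 N, B_y = 6811 N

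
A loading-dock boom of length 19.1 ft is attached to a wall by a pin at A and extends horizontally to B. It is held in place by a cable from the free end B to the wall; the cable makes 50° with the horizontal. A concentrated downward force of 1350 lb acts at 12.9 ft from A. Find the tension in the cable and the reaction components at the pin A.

T = 1190 lb, A_x = 765.1 lb, A_y = 438.2 lb

ΣM about A: T·sin50°·19.1 − 1350·12.9 = 0 → T = 17415/(19.1·0.766044) = 1190.25 ≈ 1190 lb.
ΣF_x = 0: A_x − T·cos50° = 0 → A_x = 1190.25 × 0.642788 = 765.1 lb.
ΣF_y = 0: A_y + T·sin50° − 1350 = 0 → A_y = 1350 − 1190.25 × 0.766044 = 438.2 lb.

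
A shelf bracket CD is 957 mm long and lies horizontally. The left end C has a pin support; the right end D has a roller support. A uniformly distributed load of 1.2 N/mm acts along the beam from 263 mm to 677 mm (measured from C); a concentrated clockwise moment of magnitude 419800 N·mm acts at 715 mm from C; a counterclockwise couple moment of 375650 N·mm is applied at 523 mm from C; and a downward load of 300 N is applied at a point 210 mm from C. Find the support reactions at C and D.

Resultant of the distributed load: 1.2 × 414 = 496.8 N at 470 mm from C.
Moments about C: D_y·957 − (1.2·414)·470 − 419800 + 375650 − 300·210 = 0 → D_y = 340646/957 = 355.952 ≈ 356.0 N.
ΣF_y = 0: C_y + 355.952 − 1.2·414 − 300 = 0 → C_y = 440.8 N.
ΣF_x = 0: no horizontal applied forces, so C_x = 0.

C_x = 0, C_y = 440.8 N, D_y = 356.0 N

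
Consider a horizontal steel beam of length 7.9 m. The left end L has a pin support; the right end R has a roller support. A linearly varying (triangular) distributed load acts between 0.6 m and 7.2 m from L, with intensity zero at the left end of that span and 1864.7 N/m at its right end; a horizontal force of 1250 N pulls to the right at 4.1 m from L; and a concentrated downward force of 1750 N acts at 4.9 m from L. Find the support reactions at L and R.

Resultant of the triangular load: ½ × 1864.7 × 6.6 = 6153.51 N, acting at 5 m from L (one-third of the span from the peak).
Moments about L: R_y·7.9 − (½·1864.7·6.6)·5 − 1750·4.9 = 0 → R_y = 39342.55/7.9 = 4980.07 ≈ 4980 N.
ΣF_y = 0: L_y + 4980.07 − ½·1864.7·6.6 − 1750 = 0 → L_y = 2923 N.
ΣF_x = 0: L_x + 1250 = 0 → L_x = -1250 N.

L_x = -1250 N, L_y = 2923 N, R_y = 4980 N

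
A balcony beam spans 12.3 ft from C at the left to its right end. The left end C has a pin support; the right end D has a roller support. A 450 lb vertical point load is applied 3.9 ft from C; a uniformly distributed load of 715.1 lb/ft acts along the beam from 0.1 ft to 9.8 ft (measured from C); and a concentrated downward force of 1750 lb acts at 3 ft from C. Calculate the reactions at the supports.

Resultant of the distributed load: 715.1 × 9.7 = 6936.47 lb at 4.95 ft from C.
Taking moments about C: D_y·12.3 − 450·3.9 − (715.1·9.7)·4.95 − 1750·3 = 0 → D_y = 41340.5265/12.3 = 3361.02 ≈ 3361 lb.
ΣF_y = 0: C_y + 3361.02 − 450 − 715.1·9.7 − 1750 = 0 → C_y = 5775 lb.
ΣF_x = 0: no horizontal applied forces, so C_x = 0.

C_x = 0, C_y = 5775 lb, D_y = 3361 lb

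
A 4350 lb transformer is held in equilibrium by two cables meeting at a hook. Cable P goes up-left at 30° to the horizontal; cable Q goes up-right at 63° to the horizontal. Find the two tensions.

T_P = 1978 lb, T_Q = 3772 lb

ΣF_x = 0: −T_P·cos30° + T_Q·cos63° = 0 → T_Q = 1.90758·T_P.
ΣF_y = 0: T_P·sin30° + T_Q·sin63° = 4350.
Substitute: T_P·(0.5 + 1.90758·0.891007) = 4350 → T_P = 1977.57 ≈ 1978 lb.
Then T_Q = 1.90758 × 1977.57 = 3772 lb.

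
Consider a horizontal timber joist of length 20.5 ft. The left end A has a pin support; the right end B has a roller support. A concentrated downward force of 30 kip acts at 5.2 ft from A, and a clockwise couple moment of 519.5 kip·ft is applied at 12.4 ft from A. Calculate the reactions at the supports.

Taking moments about A: B_y·20.5 − 30·5.2 − 519.5 = 0 → B_y = 675.5/20.5 = 32.9512 ≈ 32.95 kip.
ΣF_y = 0: A_y + 32.9512 − 30 = 0 → A_y = -2.951 kip.
ΣF_x = 0: no horizontal applied forces, so A_x = 0.

A_x = 0, A_y = -2.951 kip, B_y = 32.95 kip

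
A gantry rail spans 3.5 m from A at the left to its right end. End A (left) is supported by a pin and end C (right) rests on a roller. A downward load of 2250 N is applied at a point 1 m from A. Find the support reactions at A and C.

Taking moments about A: C_y·3.5 − 2250·1 = 0 → C_y = 2250/3.5 = 642.857 ≈ 642.9 N.
ΣF_y = 0: A_y + 642.857 − 2250 = 0 → A_y = 1607 N.
ΣF_x = 0: no horizontal applied forces, so A_x = 0.

A_x = 0, A_y = 1607 N, C_y = 642.9 N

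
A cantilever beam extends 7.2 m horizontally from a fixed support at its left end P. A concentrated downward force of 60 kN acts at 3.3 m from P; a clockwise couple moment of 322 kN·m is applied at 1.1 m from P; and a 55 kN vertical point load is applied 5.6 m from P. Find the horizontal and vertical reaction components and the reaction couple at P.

ΣF_x = 0: P_x = 0.
ΣF_y = 0: P_y − 60 − 55 = 0 → P_y = 115.0 kN.
ΣM about P: M_P − 60·3.3 − 322 − 55·5.6 = 0 → M_P = 828.0 kN·m.

P_x = 0, P_y = 115.0 kN, M_P = 828.0 kN·m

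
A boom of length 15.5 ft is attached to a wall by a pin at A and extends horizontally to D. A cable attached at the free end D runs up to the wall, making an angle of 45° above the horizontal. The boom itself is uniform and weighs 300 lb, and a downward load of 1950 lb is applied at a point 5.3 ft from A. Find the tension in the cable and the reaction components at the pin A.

ΣM about A: T·sin45°·15.5 − 300·7.75 − 1950·5.3 = 0 → T = 12660/(15.5·0.707107) = 1155.09 ≈ 1155 lb.
ΣF_x = 0: A_x − T·cos45° = 0 → A_x = 1155.09 × 0.707107 = 816.8 lb.
ΣF_y = 0: A_y + T·sin45° − 300 − 1950 = 0 → A_y = 2250 − 1155.09 × 0.707107 = 1433 lb.

T = 1155 lb, A_x = 816.8 lb, A_y = 1433 lb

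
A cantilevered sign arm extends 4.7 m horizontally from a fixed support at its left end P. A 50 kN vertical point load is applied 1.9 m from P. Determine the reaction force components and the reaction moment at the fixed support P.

P_x = 0, P_y = 50.00 kN, M_P = 95.00 kN·m

ΣF_x = 0: P_x = 0.
ΣF_y = 0: P_y − 50 = 0 → P_y = 50.00 kN.
ΣM about P: M_P − 50·1.9 = 0 → M_P = 95.00 kN·m.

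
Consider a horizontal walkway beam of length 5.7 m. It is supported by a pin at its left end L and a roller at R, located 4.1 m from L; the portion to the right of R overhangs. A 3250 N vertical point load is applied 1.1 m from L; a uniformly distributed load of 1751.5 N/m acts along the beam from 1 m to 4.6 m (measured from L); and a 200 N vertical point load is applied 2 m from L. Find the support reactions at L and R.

Resultant of the distributed load: 1751.5 × 3.6 = 6305.4 N at 2.8 m from L.
ΣM about L: R_y·4.1 − 3250·1.1 − (1751.5·3.6)·2.8 − 200·2 = 0 → R_y = 21630.12/4.1 = 5275.64 ≈ 5276 N.
ΣF_y = 0: L_y + 5275.64 − 3250 − 1751.5·3.6 − 200 = 0 → L_y = 4480 N.
ΣF_x = 0: no horizontal applied forces, so L_x = 0.

L_x = 0, L_y = 4480 N, R_y = 5276 N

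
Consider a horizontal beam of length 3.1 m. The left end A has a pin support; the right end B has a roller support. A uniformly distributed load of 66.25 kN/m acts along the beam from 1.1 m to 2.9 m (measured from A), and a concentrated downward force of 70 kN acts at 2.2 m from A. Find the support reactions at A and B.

A_x = 0, A_y = 62.64 kN, B_y = 126.6 kN

Resultant of the distributed load: 66.25 × 1.8 = 119.25 kN at 2 m from A.
Taking moments about A: B_y·3.1 − (66.25·1.8)·2 − 70·2.2 = 0 → B_y = 392.5/3.1 = 126.613 ≈ 126.6 kN.
ΣF_y = 0: A_y + 126.613 − 66.25·1.8 − 70 = 0 → A_y = 62.64 kN.
ΣF_x = 0: no horizontal applied forces, so A_x = 0.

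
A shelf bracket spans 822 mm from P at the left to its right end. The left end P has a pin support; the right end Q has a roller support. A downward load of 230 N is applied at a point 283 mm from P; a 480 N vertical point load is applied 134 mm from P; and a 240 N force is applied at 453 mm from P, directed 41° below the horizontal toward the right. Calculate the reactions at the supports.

P_x = -181.1 N, P_y = 623.2 N, Q_y = 244.2 N

Taking moments about P: Q_y·822 − 230·283 − 480·134 − 240·sin41°·453 = 0 → Q_y = 200737/822 = 244.206 ≈ 244.2 N.
ΣF_y = 0: P_y + 244.206 − 230 − 480 − 240·sin41° = 0 → P_y = 623.2 N.
ΣF_x = 0: P_x + 240·cos41° = 0 → P_x = -181.1 N.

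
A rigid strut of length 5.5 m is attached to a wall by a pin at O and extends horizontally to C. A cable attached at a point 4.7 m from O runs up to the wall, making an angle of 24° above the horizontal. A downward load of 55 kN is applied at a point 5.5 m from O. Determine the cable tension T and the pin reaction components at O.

T = 158.2 kN, O_x = 144.6 kN, O_y = -9.362 kN

ΣM about O: T·sin24°·4.7 − 55·5.5 = 0 → T = 302.5/(4.7·0.406737) = 158.239 ≈ 158.2 kN.
ΣF_x = 0: O_x − T·cos24° = 0 → O_x = 158.239 × 0.913545 = 144.6 kN.
ΣF_y = 0: O_y + T·sin24° − 55 = 0 → O_y = 55 − 158.239 × 0.406737 = -9.362 kN.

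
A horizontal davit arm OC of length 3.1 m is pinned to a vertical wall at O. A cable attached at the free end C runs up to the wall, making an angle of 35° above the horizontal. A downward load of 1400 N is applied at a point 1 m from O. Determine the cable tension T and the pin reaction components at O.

ΣM about O: T·sin35°·3.1 − 1400·1 = 0 → T = 1400/(3.1·0.573576) = 787.364 ≈ 787.4 N.
ΣF_x = 0: O_x − T·cos35° = 0 → O_x = 787.364 × 0.819152 = 645.0 N.
ΣF_y = 0: O_y + T·sin35° − 1400 = 0 → O_y = 1400 − 787.364 × 0.573576 = 948.4 N.

T = 787.4 N, O_x = 645.0 N, O_y = 948.4 N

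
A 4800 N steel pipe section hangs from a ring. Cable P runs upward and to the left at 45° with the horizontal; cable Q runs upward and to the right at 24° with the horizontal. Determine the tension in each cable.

T_P = 4697 N, T_Q = 3636 N

ΣF_x = 0: −T_P·cos45° + T_Q·cos24° = 0 → T_Q = 0.774025·T_P.
ΣF_y = 0: T_P·sin45° + T_Q·sin24° = 4800.
Substitute: T_P·(0.707107 + 0.774025·0.406737) = 4800 → T_P = 4696.99 ≈ 4697 N.
Then T_Q = 0.774025 × 4696.99 = 3636 N.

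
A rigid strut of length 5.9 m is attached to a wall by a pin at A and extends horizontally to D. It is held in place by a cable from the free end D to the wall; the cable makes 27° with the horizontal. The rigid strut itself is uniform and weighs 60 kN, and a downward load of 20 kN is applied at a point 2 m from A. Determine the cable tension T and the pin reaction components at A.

T = 81.01 kN, A_x = 72.18 kN, A_y = 43.22 kN

ΣM about A: T·sin27°·5.9 − 60·2.95 − 20·2 = 0 → T = 217/(5.9·0.45399) = 81.0143 ≈ 81.01 kN.
ΣF_x = 0: A_x − T·cos27° = 0 → A_x = 81.0143 × 0.891007 = 72.18 kN.
ΣF_y = 0: A_y + T·sin27° − 60 − 20 = 0 → A_y = 80 − 81.0143 × 0.45399 = 43.22 kN.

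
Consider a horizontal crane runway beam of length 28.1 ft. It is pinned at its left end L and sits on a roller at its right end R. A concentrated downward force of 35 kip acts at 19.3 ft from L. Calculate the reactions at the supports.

ΣM about L: R_y·28.1 − 35·19.3 = 0 → R_y = 675.5/28.1 = 24.0391 ≈ 24.04 kip.
ΣF_y = 0: L_y + 24.0391 − 35 = 0 → L_y = 10.96 kip.
ΣF_x = 0: no horizontal applied forces, so L_x = 0.

L_x = 0, L_y = 10.96 kip, R_y = 24.04 kip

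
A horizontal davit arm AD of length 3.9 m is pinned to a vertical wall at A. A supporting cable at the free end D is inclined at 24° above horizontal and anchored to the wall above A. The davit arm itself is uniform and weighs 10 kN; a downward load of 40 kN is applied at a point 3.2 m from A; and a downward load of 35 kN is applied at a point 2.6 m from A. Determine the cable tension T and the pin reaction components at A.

T = 150.4 kN, A_x = 137.4 kN, A_y = 23.85 kN

ΣM about A: T·sin24°·3.9 − 10·1.95 − 40·3.2 − 35·2.6 = 0 → T = 238.5/(3.9·0.406737) = 150.352 ≈ 150.4 kN.
ΣF_x = 0: A_x − T·cos24° = 0 → A_x = 150.352 × 0.913545 = 137.4 kN.
ΣF_y = 0: A_y + T·sin24° − 10 − 40 − 35 = 0 → A_y = 85 − 150.352 × 0.406737 = 23.85 kN.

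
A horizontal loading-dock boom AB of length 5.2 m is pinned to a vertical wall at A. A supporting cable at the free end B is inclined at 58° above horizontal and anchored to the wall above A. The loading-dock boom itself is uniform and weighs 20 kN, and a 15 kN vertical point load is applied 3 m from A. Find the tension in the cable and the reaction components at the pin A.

ΣM about A: T·sin58°·5.2 − 20·2.6 − 15·3 = 0 → T = 97/(5.2·0.848048) = 21.9962 ≈ 22.00 kN.
ΣF_x = 0: A_x − T·cos58° = 0 → A_x = 21.9962 × 0.529919 = 11.66 kN.
ΣF_y = 0: A_y + T·sin58° − 20 − 15 = 0 → A_y = 35 − 21.9962 × 0.848048 = 16.35 kN.

T = 22.00 kN, A_x = 11.66 kN, A_y = 16.35 kN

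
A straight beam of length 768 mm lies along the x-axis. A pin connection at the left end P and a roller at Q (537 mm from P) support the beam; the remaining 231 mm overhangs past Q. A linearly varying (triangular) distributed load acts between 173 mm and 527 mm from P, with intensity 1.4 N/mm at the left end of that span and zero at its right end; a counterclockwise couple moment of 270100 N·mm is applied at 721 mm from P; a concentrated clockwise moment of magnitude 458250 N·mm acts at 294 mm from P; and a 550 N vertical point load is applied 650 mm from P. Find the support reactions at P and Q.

P_x = 0, P_y = -352.6 N, Q_y = 1150 N

Resultant of the triangular load: ½ × 1.4 × 354 = 247.8 N, acting at 291 mm from P (one-third of the span from the peak).
Moments about P: Q_y·537 − (½·1.4·354)·291 + 270100 − 458250 − 550·650 = 0 → Q_y = 617759.8/537 = 1150.39 ≈ 1150 N.
ΣF_y = 0: P_y + 1150.39 − ½·1.4·354 − 550 = 0 → P_y = -352.6 N.
ΣF_x = 0: no horizontal applied forces, so P_x = 0.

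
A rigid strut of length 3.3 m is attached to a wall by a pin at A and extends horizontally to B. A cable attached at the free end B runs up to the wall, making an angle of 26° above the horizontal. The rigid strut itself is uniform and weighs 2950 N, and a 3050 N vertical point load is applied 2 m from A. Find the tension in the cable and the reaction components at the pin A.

ΣM about A: T·sin26°·3.3 − 2950·1.65 − 3050·2 = 0 → T = 10967.5/(3.3·0.438371) = 7581.44 ≈ 7581 N.
ΣF_x = 0: A_x − T·cos26° = 0 → A_x = 7581.44 × 0.898794 = 6814 N.
ΣF_y = 0: A_y + T·sin26° − 2950 − 3050 = 0 → A_y = 6000 − 7581.44 × 0.438371 = 2677 N.

T = 7581 N, A_x = 6814 N, A_y = 2677 N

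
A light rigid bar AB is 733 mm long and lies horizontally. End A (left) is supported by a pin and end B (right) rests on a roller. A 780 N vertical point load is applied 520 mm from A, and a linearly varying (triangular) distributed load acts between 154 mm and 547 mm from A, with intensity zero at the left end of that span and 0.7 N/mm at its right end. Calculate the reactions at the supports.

A_x = 0, A_y = 286.1 N, B_y = 631.4 N

Resultant of the triangular load: ½ × 0.7 × 393 = 137.55 N, acting at 416 mm from A (one-third of the span from the peak).
Moments about A: B_y·733 − 780·520 − (½·0.7·393)·416 = 0 → B_y = 462820.8/733 = 631.406 ≈ 631.4 N.
ΣF_y = 0: A_y + 631.406 − 780 − ½·0.7·393 = 0 → A_y = 286.1 N.
ΣF_x = 0: no horizontal applied forces, so A_x = 0.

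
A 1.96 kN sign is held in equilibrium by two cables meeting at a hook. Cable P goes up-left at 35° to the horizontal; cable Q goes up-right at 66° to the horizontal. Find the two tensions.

T_P = 0.8121 kN, T_Q = 1.636 kN

ΣF_x = 0: −T_P·cos35° + T_Q·cos66° = 0 → T_Q = 2.01396·T_P.
ΣF_y = 0: T_P·sin35° + T_Q·sin66° = 1.96.
Substitute: T_P·(0.573576 + 2.01396·0.913545) = 1.96 → T_P = 0.812126 ≈ 0.8121 kN.
Then T_Q = 2.01396 × 0.812126 = 1.636 kN.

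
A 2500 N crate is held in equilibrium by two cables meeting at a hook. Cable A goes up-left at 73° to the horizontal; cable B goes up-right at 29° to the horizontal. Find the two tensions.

ΣF_x = 0: −T_A·cos73° + T_B·cos29° = 0 → T_B = 0.334284·T_A.
ΣF_y = 0: T_A·sin73° + T_B·sin29° = 2500.
Substitute: T_A·(0.956305 + 0.334284·0.48481) = 2500 → T_A = 2235.4 ≈ 2235 N.
Then T_B = 0.334284 × 2235.4 = 747.3 N.

T_A = 2235 N, T_B = 747.3 N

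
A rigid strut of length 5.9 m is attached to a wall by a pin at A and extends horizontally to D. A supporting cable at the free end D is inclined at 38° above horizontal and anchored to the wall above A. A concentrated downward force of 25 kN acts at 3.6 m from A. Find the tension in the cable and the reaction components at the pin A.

ΣM about A: T·sin38°·5.9 − 25·3.6 = 0 → T = 90/(5.9·0.615661) = 24.777 ≈ 24.78 kN.
ΣF_x = 0: A_x − T·cos38° = 0 → A_x = 24.777 × 0.788011 = 19.52 kN.
ΣF_y = 0: A_y + T·sin38° − 25 = 0 → A_y = 25 − 24.777 × 0.615661 = 9.746 kN.

T = 24.78 kN, A_x = 19.52 kN, A_y = 9.746 kN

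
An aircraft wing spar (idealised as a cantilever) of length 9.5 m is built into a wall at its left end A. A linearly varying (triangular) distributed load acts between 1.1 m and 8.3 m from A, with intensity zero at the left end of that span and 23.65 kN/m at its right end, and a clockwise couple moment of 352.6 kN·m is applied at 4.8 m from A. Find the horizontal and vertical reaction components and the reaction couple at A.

A_x = 0, A_y = 85.14 kN, M_A = 854.9 kN·m

Resultant of the triangular load: ½ × 23.65 × 7.2 = 85.14 kN, acting at 5.9 m from A (one-third of the span from the peak).
ΣF_x = 0: A_x = 0.
ΣF_y = 0: A_y − ½·23.65·7.2 = 0 → A_y = 85.14 kN.
ΣM about A: M_A − (½·23.65·7.2)·5.9 − 352.6 = 0 → M_A = 854.9 kN·m.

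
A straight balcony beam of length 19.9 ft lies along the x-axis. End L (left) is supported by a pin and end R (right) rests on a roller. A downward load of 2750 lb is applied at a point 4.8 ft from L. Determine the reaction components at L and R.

ΣM about L: R_y·19.9 − 2750·4.8 = 0 → R_y = 13200/19.9 = 663.317 ≈ 663.3 lb.
ΣF_y = 0: L_y + 663.317 − 2750 = 0 → L_y = 2087 lb.
ΣF_x = 0: no horizontal applied forces, so L_x = 0.

L_x = 0, L_y = 2087 lb, R_y = 663.3 lb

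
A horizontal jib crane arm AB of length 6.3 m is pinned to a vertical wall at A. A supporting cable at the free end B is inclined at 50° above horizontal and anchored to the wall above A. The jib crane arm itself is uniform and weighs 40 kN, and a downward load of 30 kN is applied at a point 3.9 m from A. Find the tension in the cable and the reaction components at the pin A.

T = 50.35 kN, A_x = 32.37 kN, A_y = 31.43 kN

ΣM about A: T·sin50°·6.3 − 40·3.15 − 30·3.9 = 0 → T = 243/(6.3·0.766044) = 50.3515 ≈ 50.35 kN.
ΣF_x = 0: A_x − T·cos50° = 0 → A_x = 50.3515 × 0.642788 = 32.37 kN.
ΣF_y = 0: A_y + T·sin50° − 40 − 30 = 0 → A_y = 70 − 50.3515 × 0.766044 = 31.43 kN.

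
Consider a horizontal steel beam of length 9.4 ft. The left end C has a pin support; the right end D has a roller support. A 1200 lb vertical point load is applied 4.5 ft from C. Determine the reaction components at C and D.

C_x = 0, C_y = 625.5 lb, D_y = 574.5 lb

Taking moments about C: D_y·9.4 − 1200·4.5 = 0 → D_y = 5400/9.4 = 574.468 ≈ 574.5 lb.
ΣF_y = 0: C_y + 574.468 − 1200 = 0 → C_y = 625.5 lb.
ΣF_x = 0: no horizontal applied forces, so C_x = 0.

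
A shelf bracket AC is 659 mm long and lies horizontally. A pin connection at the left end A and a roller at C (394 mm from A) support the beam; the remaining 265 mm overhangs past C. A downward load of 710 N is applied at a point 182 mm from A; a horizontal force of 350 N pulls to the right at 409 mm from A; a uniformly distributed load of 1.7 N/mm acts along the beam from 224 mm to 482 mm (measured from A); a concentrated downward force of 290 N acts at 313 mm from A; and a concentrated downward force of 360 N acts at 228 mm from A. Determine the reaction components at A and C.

Resultant of the distributed load: 1.7 × 258 = 438.6 N at 353 mm from A.
Moments about A: C_y·394 − 710·182 − (1.7·258)·353 − 290·313 − 360·228 = 0 → C_y = 456895.8/394 = 1159.63 ≈ 1160 N.
ΣF_y = 0: A_y + 1159.63 − 710 − 1.7·258 − 290 − 360 = 0 → A_y = 639.0 N.
ΣF_x = 0: A_x + 350 = 0 → A_x = -350.0 N.

A_x = -350.0 N, A_y = 639.0 N, C_y = 1160 N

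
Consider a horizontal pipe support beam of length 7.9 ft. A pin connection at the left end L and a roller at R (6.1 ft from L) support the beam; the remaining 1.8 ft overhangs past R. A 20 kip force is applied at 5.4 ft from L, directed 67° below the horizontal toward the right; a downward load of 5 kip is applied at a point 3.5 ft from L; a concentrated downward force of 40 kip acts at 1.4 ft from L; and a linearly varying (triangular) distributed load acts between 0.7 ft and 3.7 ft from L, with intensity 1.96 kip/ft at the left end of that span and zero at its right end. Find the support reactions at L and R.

L_x = -7.815 kip, L_y = 37.18 kip, R_y = 29.17 kip

Resultant of the triangular load: ½ × 1.96 × 3 = 2.94 kip, acting at 1.7 ft from L (one-third of the span from the peak).
Moments about L: R_y·6.1 − 20·sin67°·5.4 − 5·3.5 − 40·1.4 − (½·1.96·3)·1.7 = 0 → R_y = 177.913/6.1 = 29.1661 ≈ 29.17 kip.
ΣF_y = 0: L_y + 29.1661 − 20·sin67° − 5 − 40 − ½·1.96·3 = 0 → L_y = 37.18 kip.
ΣF_x = 0: L_x + 20·cos67° = 0 → L_x = -7.815 kip.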